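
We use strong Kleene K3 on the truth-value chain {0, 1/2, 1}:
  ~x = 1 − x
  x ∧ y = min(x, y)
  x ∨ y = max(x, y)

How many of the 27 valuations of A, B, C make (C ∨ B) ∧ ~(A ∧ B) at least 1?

7

value 1: 7 assignments (counts)
value 1/2: 14 assignments
value 0: 6 assignments
So 7 of the 27 assignments meet the threshold.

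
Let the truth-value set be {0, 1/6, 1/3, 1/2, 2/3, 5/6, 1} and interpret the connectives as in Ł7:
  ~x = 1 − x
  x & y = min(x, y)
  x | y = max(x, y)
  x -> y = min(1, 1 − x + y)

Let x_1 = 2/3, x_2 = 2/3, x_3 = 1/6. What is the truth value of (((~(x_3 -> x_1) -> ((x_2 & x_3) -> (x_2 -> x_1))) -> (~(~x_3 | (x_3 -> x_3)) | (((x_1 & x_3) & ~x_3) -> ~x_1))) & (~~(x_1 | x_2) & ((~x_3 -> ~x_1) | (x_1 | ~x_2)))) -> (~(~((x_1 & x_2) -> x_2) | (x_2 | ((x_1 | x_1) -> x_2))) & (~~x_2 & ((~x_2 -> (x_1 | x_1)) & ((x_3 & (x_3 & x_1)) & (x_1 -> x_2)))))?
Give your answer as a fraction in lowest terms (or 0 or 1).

x_3 -> x_1 = 1/6 -> 2/3 = 1
~(x_3 -> x_1) = ~1 = 0
x_2 & x_3 = 2/3 & 1/6 = 1/6
x_2 -> x_1 = 2/3 -> 2/3 = 1
(x_2 & x_3) -> (x_2 -> x_1) = 1/6 -> 1 = 1
~(x_3 -> x_1) -> ((x_2 & x_3) -> (x_2 -> x_1)) = 0 -> 1 = 1
~x_3 = ~1/6 = 5/6
x_3 -> x_3 = 1/6 -> 1/6 = 1
~x_3 | (x_3 -> x_3) = 5/6 | 1 = 1
~(~x_3 | (x_3 -> x_3)) = ~1 = 0
x_1 & x_3 = 2/3 & 1/6 = 1/6
~x_3 = ~1/6 = 5/6
(x_1 & x_3) & ~x_3 = 1/6 & 5/6 = 1/6
~x_1 = ~2/3 = 1/3
((x_1 & x_3) & ~x_3) -> ~x_1 = 1/6 -> 1/3 = 1
~(~x_3 | (x_3 -> x_3)) | (((x_1 & x_3) & ~x_3) -> ~x_1) = 0 | 1 = 1
(~(x_3 -> x_1) -> ((x_2 & x_3) -> (x_2 -> x_1))) -> (~(~x_3 | (x_3 -> x_3)) | (((x_1 & x_3) & ~x_3) -> ~x_1)) = 1 -> 1 = 1
x_1 | x_2 = 2/3 | 2/3 = 2/3
~(x_1 | x_2) = ~2/3 = 1/3
~~(x_1 | x_2) = ~1/3 = 2/3
~x_3 = ~1/6 = 5/6
~x_1 = ~2/3 = 1/3
~x_3 -> ~x_1 = 5/6 -> 1/3 = 1/2
~x_2 = ~2/3 = 1/3
x_1 | ~x_2 = 2/3 | 1/3 = 2/3
(~x_3 -> ~x_1) | (x_1 | ~x_2) = 1/2 | 2/3 = 2/3
~~(x_1 | x_2) & ((~x_3 -> ~x_1) | (x_1 | ~x_2)) = 2/3 & 2/3 = 2/3
((~(x_3 -> x_1) -> ((x_2 & x_3) -> (x_2 -> x_1))) -> (~(~x_3 | (x_3 -> x_3)) | (((x_1 & x_3) & ~x_3) -> ~x_1))) & (~~(x_1 | x_2) & ((~x_3 -> ~x_1) | (x_1 | ~x_2))) = 1 & 2/3 = 2/3
x_1 & x_2 = 2/3 & 2/3 = 2/3
(x_1 & x_2) -> x_2 = 2/3 -> 2/3 = 1
~((x_1 & x_2) -> x_2) = ~1 = 0
x_1 | x_1 = 2/3 | 2/3 = 2/3
(x_1 | x_1) -> x_2 = 2/3 -> 2/3 = 1
x_2 | ((x_1 | x_1) -> x_2) = 2/3 | 1 = 1
~((x_1 & x_2) -> x_2) | (x_2 | ((x_1 | x_1) -> x_2)) = 0 | 1 = 1
~(~((x_1 & x_2) -> x_2) | (x_2 | ((x_1 | x_1) -> x_2))) = ~1 = 0
~x_2 = ~2/3 = 1/3
~~x_2 = ~1/3 = 2/3
~x_2 = ~2/3 = 1/3
x_1 | x_1 = 2/3 | 2/3 = 2/3
~x_2 -> (x_1 | x_1) = 1/3 -> 2/3 = 1
x_3 & x_1 = 1/6 & 2/3 = 1/6
x_3 & (x_3 & x_1) = 1/6 & 1/6 = 1/6
x_1 -> x_2 = 2/3 -> 2/3 = 1
(x_3 & (x_3 & x_1)) & (x_1 -> x_2) = 1/6 & 1 = 1/6
(~x_2 -> (x_1 | x_1)) & ((x_3 & (x_3 & x_1)) & (x_1 -> x_2)) = 1 & 1/6 = 1/6
~~x_2 & ((~x_2 -> (x_1 | x_1)) & ((x_3 & (x_3 & x_1)) & (x_1 -> x_2))) = 2/3 & 1/6 = 1/6
~(~((x_1 & x_2) -> x_2) | (x_2 | ((x_1 | x_1) -> x_2))) & (~~x_2 & ((~x_2 -> (x_1 | x_1)) & ((x_3 & (x_3 & x_1)) & (x_1 -> x_2)))) = 0 & 1/6 = 0
(((~(x_3 -> x_1) -> ((x_2 & x_3) -> (x_2 -> x_1))) -> (~(~x_3 | (x_3 -> x_3)) | (((x_1 & x_3) & ~x_3) -> ~x_1))) & (~~(x_1 | x_2) & ((~x_3 -> ~x_1) | (x_1 | ~x_2)))) -> (~(~((x_1 & x_2) -> x_2) | (x_2 | ((x_1 | x_1) -> x_2))) & (~~x_2 & ((~x_2 -> (x_1 | x_1)) & ((x_3 & (x_3 & x_1)) & (x_1 -> x_2))))) = 2/3 -> 0 = 1/3

1/3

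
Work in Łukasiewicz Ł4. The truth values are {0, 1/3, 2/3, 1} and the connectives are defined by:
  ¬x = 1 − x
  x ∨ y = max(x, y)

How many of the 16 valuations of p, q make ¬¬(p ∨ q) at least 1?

7

p = 0, q = 0 ↦ 0  <
p = 0, q = 1/3 ↦ 1/3  <
p = 0, q = 2/3 ↦ 2/3  <
p = 0, q = 1 ↦ 1  ≥
p = 1/3, q = 0 ↦ 1/3  <
p = 1/3, q = 1/3 ↦ 1/3  <
p = 1/3, q = 2/3 ↦ 2/3  <
p = 1/3, q = 1 ↦ 1  ≥
p = 2/3, q = 0 ↦ 2/3  <
p = 2/3, q = 1/3 ↦ 2/3  <
p = 2/3, q = 2/3 ↦ 2/3  <
p = 2/3, q = 1 ↦ 1  ≥
p = 1, q = 0 ↦ 1  ≥
p = 1, q = 1/3 ↦ 1  ≥
p = 1, q = 2/3 ↦ 1  ≥
p = 1, q = 1 ↦ 1  ≥
So 7 of the 16 assignments meet the threshold.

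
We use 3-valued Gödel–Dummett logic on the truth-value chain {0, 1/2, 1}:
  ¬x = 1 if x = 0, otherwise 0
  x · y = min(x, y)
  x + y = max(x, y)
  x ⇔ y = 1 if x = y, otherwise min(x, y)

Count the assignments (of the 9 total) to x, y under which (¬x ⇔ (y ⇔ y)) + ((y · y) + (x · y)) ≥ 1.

x = 0, y = 0 ↦ 1  ≥
x = 0, y = 1/2 ↦ 1  ≥
x = 0, y = 1 ↦ 1  ≥
x = 1/2, y = 0 ↦ 0  <
x = 1/2, y = 1/2 ↦ 1/2  <
x = 1/2, y = 1 ↦ 1  ≥
x = 1, y = 0 ↦ 0  <
x = 1, y = 1/2 ↦ 1/2  <
x = 1, y = 1 ↦ 1  ≥
So 5 of the 9 assignments meet the threshold.

5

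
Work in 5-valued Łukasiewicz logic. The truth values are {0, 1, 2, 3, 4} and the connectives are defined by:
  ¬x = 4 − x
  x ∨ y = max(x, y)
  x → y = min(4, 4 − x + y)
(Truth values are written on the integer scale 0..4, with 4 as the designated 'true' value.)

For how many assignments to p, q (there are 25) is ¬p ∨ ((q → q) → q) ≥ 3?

16

value 4: 9 assignments (counts)
value 3: 7 assignments (counts)
value 2: 5 assignments
value 1: 3 assignments
value 0: 1 assignment
So 16 of the 25 assignments meet the threshold.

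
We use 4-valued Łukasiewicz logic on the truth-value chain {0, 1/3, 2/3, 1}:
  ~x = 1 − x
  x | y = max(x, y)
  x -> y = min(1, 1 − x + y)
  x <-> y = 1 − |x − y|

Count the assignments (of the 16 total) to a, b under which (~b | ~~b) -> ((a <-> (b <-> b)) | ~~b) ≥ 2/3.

a = 0, b = 0 ↦ 0  <
a = 0, b = 1/3 ↦ 2/3  ≥
a = 0, b = 2/3 ↦ 1  ≥
a = 0, b = 1 ↦ 1  ≥
a = 1/3, b = 0 ↦ 1/3  <
a = 1/3, b = 1/3 ↦ 2/3  ≥
a = 1/3, b = 2/3 ↦ 1  ≥
a = 1/3, b = 1 ↦ 1  ≥
a = 2/3, b = 0 ↦ 2/3  ≥
a = 2/3, b = 1/3 ↦ 1  ≥
a = 2/3, b = 2/3 ↦ 1  ≥
a = 2/3, b = 1 ↦ 1  ≥
a = 1, b = 0 ↦ 1  ≥
a = 1, b = 1/3 ↦ 1  ≥
a = 1, b = 2/3 ↦ 1  ≥
a = 1, b = 1 ↦ 1  ≥
So 14 of the 16 assignments meet the threshold.

14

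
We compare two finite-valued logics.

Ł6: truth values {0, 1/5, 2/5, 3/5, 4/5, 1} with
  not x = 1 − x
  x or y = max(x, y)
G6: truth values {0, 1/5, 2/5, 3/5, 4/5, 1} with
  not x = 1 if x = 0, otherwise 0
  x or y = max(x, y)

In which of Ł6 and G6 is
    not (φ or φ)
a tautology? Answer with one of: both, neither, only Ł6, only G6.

neither

In Ł6: at φ = 1/5 the value is 4/5 — not a tautology.
In G6: at φ = 1/5 the value is 0 — not a tautology.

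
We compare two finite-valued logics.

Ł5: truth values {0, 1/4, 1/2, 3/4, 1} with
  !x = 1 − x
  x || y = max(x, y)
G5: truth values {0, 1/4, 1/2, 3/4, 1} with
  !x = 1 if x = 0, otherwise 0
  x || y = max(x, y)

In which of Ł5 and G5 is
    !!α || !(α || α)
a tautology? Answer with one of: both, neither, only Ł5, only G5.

In Ł5: at α = 1/4 the value is 3/4 — not a tautology.
In G5: every assignment gives 1 — tautology.

only G5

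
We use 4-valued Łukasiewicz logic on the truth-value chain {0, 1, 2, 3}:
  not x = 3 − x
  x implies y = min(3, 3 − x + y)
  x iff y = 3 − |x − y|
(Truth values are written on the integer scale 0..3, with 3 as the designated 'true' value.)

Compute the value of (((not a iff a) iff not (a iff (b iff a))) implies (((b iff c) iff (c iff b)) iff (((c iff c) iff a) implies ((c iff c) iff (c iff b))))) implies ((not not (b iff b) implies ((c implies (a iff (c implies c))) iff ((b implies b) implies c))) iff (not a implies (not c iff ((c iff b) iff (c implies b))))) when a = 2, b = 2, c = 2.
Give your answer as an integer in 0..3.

not a = not 2 = 1
not a iff a = 1 iff 2 = 2
b iff a = 2 iff 2 = 3
a iff (b iff a) = 2 iff 3 = 2
not (a iff (b iff a)) = not 2 = 1
(not a iff a) iff not (a iff (b iff a)) = 2 iff 1 = 2
b iff c = 2 iff 2 = 3
c iff b = 2 iff 2 = 3
(b iff c) iff (c iff b) = 3 iff 3 = 3
c iff c = 2 iff 2 = 3
(c iff c) iff a = 3 iff 2 = 2
c iff c = 2 iff 2 = 3
c iff b = 2 iff 2 = 3
(c iff c) iff (c iff b) = 3 iff 3 = 3
((c iff c) iff a) implies ((c iff c) iff (c iff b)) = 2 implies 3 = 3
((b iff c) iff (c iff b)) iff (((c iff c) iff a) implies ((c iff c) iff (c iff b))) = 3 iff 3 = 3
((not a iff a) iff not (a iff (b iff a))) implies (((b iff c) iff (c iff b)) iff (((c iff c) iff a) implies ((c iff c) iff (c iff b)))) = 2 implies 3 = 3
b iff b = 2 iff 2 = 3
not (b iff b) = not 3 = 0
not not (b iff b) = not 0 = 3
c implies c = 2 implies 2 = 3
a iff (c implies c) = 2 iff 3 = 2
c implies (a iff (c implies c)) = 2 implies 2 = 3
b implies b = 2 implies 2 = 3
(b implies b) implies c = 3 implies 2 = 2
(c implies (a iff (c implies c))) iff ((b implies b) implies c) = 3 iff 2 = 2
not not (b iff b) implies ((c implies (a iff (c implies c))) iff ((b implies b) implies c)) = 3 implies 2 = 2
not a = not 2 = 1
not c = not 2 = 1
c iff b = 2 iff 2 = 3
c implies b = 2 implies 2 = 3
(c iff b) iff (c implies b) = 3 iff 3 = 3
not c iff ((c iff b) iff (c implies b)) = 1 iff 3 = 1
not a implies (not c iff ((c iff b) iff (c implies b))) = 1 implies 1 = 3
(not not (b iff b) implies ((c implies (a iff (c implies c))) iff ((b implies b) implies c))) iff (not a implies (not c iff ((c iff b) iff (c implies b)))) = 2 iff 3 = 2
(((not a iff a) iff not (a iff (b iff a))) implies (((b iff c) iff (c iff b)) iff (((c iff c) iff a) implies ((c iff c) iff (c iff b))))) implies ((not not (b iff b) implies ((c implies (a iff (c implies c))) iff ((b implies b) implies c))) iff (not a implies (not c iff ((c iff b) iff (c implies b))))) = 3 implies 2 = 2

2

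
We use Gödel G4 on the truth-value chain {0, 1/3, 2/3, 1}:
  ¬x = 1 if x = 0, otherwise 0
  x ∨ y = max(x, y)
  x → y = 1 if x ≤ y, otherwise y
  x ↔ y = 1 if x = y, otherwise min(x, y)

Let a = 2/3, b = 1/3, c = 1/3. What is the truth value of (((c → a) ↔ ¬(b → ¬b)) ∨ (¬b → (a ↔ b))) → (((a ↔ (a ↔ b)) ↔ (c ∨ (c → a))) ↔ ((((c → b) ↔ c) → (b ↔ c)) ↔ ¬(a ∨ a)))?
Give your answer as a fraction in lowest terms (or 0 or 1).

0

c → a = 1/3 → 2/3 = 1
¬b = ¬1/3 = 0
b → ¬b = 1/3 → 0 = 0
¬(b → ¬b) = ¬0 = 1
(c → a) ↔ ¬(b → ¬b) = 1 ↔ 1 = 1
¬b = ¬1/3 = 0
a ↔ b = 2/3 ↔ 1/3 = 1/3
¬b → (a ↔ b) = 0 → 1/3 = 1
((c → a) ↔ ¬(b → ¬b)) ∨ (¬b → (a ↔ b)) = 1 ∨ 1 = 1
a ↔ b = 2/3 ↔ 1/3 = 1/3
a ↔ (a ↔ b) = 2/3 ↔ 1/3 = 1/3
c → a = 1/3 → 2/3 = 1
c ∨ (c → a) = 1/3 ∨ 1 = 1
(a ↔ (a ↔ b)) ↔ (c ∨ (c → a)) = 1/3 ↔ 1 = 1/3
c → b = 1/3 → 1/3 = 1
(c → b) ↔ c = 1 ↔ 1/3 = 1/3
b ↔ c = 1/3 ↔ 1/3 = 1
((c → b) ↔ c) → (b ↔ c) = 1/3 → 1 = 1
a ∨ a = 2/3 ∨ 2/3 = 2/3
¬(a ∨ a) = ¬2/3 = 0
(((c → b) ↔ c) → (b ↔ c)) ↔ ¬(a ∨ a) = 1 ↔ 0 = 0
((a ↔ (a ↔ b)) ↔ (c ∨ (c → a))) ↔ ((((c → b) ↔ c) → (b ↔ c)) ↔ ¬(a ∨ a)) = 1/3 ↔ 0 = 0
(((c → a) ↔ ¬(b → ¬b)) ∨ (¬b → (a ↔ b))) → (((a ↔ (a ↔ b)) ↔ (c ∨ (c → a))) ↔ ((((c → b) ↔ c) → (b ↔ c)) ↔ ¬(a ∨ a))) = 1 → 0 = 0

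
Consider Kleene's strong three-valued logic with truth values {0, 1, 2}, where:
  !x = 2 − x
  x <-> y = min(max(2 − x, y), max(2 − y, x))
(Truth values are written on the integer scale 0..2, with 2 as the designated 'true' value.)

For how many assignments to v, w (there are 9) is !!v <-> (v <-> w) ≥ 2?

2

v = 0, w = 0 ↦ 0  <
v = 0, w = 1 ↦ 1  <
v = 0, w = 2 ↦ 2  ≥
v = 1, w = 0 ↦ 1  <
v = 1, w = 1 ↦ 1  <
v = 1, w = 2 ↦ 1  <
v = 2, w = 0 ↦ 0  <
v = 2, w = 1 ↦ 1  <
v = 2, w = 2 ↦ 2  ≥
So 2 of the 9 assignments meet the threshold.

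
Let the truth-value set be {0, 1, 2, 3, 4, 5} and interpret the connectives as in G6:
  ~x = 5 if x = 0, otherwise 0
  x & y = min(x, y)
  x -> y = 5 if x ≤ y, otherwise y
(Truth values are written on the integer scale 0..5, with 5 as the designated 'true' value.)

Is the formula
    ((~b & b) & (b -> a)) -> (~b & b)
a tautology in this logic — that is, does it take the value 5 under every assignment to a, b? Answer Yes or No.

At a = 5, b = 1, for instance:
~b = ~1 = 0
~b & b = 0 & 1 = 0
b -> a = 1 -> 5 = 5
(~b & b) & (b -> a) = 0 & 5 = 0
((~b & b) & (b -> a)) -> (~b & b) = 0 -> 0 = 5
and checking the remaining 35 assignments likewise gives ≥ 5 in every case.

Yes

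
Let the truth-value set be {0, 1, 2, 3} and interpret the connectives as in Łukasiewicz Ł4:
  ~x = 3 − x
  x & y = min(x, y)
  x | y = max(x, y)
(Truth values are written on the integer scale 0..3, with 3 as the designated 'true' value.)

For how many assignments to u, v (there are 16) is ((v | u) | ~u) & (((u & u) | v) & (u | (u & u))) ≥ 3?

u = 0, v = 0 ↦ 0  <
u = 0, v = 1 ↦ 0  <
u = 0, v = 2 ↦ 0  <
u = 0, v = 3 ↦ 0  <
u = 1, v = 0 ↦ 1  <
u = 1, v = 1 ↦ 1  <
u = 1, v = 2 ↦ 1  <
u = 1, v = 3 ↦ 1  <
u = 2, v = 0 ↦ 2  <
u = 2, v = 1 ↦ 2  <
u = 2, v = 2 ↦ 2  <
u = 2, v = 3 ↦ 2  <
u = 3, v = 0 ↦ 3  ≥
u = 3, v = 1 ↦ 3  ≥
u = 3, v = 2 ↦ 3  ≥
u = 3, v = 3 ↦ 3  ≥
So 4 of the 16 assignments meet the threshold.

4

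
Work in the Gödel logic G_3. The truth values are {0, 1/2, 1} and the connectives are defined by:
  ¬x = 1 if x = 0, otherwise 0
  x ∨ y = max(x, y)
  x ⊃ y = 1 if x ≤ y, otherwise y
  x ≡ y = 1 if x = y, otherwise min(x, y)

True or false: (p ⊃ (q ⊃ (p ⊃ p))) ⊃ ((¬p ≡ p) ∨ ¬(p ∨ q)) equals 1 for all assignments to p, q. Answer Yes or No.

Counterexample: take p = 0, q = 1/2.
p ⊃ p = 0 ⊃ 0 = 1
q ⊃ (p ⊃ p) = 1/2 ⊃ 1 = 1
p ⊃ (q ⊃ (p ⊃ p)) = 0 ⊃ 1 = 1
¬p = ¬0 = 1
¬p ≡ p = 1 ≡ 0 = 0
p ∨ q = 0 ∨ 1/2 = 1/2
¬(p ∨ q) = ¬1/2 = 0
(¬p ≡ p) ∨ ¬(p ∨ q) = 0 ∨ 0 = 0
(p ⊃ (q ⊃ (p ⊃ p))) ⊃ ((¬p ≡ p) ∨ ¬(p ∨ q)) = 1 ⊃ 0 = 0
This gives 0 ≠ 1.

No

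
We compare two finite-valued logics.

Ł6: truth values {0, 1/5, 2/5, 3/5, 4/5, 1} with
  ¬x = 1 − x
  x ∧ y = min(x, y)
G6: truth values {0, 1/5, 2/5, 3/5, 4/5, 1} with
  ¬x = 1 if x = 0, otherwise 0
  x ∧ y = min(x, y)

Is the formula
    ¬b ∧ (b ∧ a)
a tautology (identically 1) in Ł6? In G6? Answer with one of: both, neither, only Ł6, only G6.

In Ł6: at a = 0, b = 0 the value is 0 — not a tautology.
In G6: at a = 0, b = 0 the value is 0 — not a tautology.

neither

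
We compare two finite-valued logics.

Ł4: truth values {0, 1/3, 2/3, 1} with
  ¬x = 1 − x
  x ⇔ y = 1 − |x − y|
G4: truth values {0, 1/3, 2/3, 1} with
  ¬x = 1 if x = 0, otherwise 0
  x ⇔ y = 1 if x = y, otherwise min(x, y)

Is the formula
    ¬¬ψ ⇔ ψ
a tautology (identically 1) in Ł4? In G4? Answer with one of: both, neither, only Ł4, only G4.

only Ł4

In Ł4: every assignment gives 1 — tautology.
In G4: at ψ = 1/3 the value is 1/3 — not a tautology.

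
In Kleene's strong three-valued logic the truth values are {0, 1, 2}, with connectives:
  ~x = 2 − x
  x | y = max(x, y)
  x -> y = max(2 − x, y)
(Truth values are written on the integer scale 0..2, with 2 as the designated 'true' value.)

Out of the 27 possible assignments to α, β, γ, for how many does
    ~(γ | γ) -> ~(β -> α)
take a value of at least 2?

value 2: 11 assignments (counts)
value 1: 11 assignments
value 0: 5 assignments
So 11 of the 27 assignments meet the threshold.

11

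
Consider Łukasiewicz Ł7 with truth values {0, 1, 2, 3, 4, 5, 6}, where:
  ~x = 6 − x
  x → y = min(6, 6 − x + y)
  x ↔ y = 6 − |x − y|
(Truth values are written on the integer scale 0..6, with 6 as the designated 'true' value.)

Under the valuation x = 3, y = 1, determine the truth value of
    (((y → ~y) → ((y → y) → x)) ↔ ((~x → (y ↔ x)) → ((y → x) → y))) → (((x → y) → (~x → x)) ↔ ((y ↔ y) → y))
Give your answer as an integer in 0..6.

3

~y = ~1 = 5
y → ~y = 1 → 5 = 6
y → y = 1 → 1 = 6
(y → y) → x = 6 → 3 = 3
(y → ~y) → ((y → y) → x) = 6 → 3 = 3
~x = ~3 = 3
y ↔ x = 1 ↔ 3 = 4
~x → (y ↔ x) = 3 → 4 = 6
y → x = 1 → 3 = 6
(y → x) → y = 6 → 1 = 1
(~x → (y ↔ x)) → ((y → x) → y) = 6 → 1 = 1
((y → ~y) → ((y → y) → x)) ↔ ((~x → (y ↔ x)) → ((y → x) → y)) = 3 ↔ 1 = 4
x → y = 3 → 1 = 4
~x = ~3 = 3
~x → x = 3 → 3 = 6
(x → y) → (~x → x) = 4 → 6 = 6
y ↔ y = 1 ↔ 1 = 6
(y ↔ y) → y = 6 → 1 = 1
((x → y) → (~x → x)) ↔ ((y ↔ y) → y) = 6 ↔ 1 = 1
(((y → ~y) → ((y → y) → x)) ↔ ((~x → (y ↔ x)) → ((y → x) → y))) → (((x → y) → (~x → x)) ↔ ((y ↔ y) → y)) = 4 → 1 = 3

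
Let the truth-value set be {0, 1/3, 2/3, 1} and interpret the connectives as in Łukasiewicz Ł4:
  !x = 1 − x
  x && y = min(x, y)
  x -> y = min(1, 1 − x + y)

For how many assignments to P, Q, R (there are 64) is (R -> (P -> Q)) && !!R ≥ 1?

value 1: 10 assignments (counts)
value 2/3: 18 assignments
value 1/3: 19 assignments
value 0: 17 assignments
So 10 of the 64 assignments meet the threshold.

10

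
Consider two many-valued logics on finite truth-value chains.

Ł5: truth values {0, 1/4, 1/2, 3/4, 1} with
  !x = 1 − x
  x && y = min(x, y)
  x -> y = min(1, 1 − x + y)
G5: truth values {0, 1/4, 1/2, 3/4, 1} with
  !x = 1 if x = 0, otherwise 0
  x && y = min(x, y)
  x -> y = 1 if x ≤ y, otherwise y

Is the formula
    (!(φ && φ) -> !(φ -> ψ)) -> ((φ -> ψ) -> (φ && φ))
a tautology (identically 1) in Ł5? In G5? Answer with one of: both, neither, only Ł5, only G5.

only Ł5

In Ł5: every assignment gives 1 — tautology.
In G5: at φ = 1/4, ψ = 1/4 the value is 1/4 — not a tautology.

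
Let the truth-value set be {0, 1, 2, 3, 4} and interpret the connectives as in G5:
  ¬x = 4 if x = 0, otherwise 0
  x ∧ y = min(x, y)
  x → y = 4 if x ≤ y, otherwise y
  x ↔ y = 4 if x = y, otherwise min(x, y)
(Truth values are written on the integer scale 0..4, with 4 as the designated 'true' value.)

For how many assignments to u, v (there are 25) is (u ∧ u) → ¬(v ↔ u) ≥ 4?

value 4: 9 assignments (counts)
value 0: 16 assignments
So 9 of the 25 assignments meet the threshold.

9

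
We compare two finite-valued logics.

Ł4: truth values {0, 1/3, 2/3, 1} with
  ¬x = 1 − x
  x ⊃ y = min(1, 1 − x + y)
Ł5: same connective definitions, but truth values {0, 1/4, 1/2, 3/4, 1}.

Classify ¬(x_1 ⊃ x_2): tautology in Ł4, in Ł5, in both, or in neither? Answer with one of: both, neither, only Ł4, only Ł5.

neither

In Ł4: at x_1 = 0, x_2 = 0 the value is 0 — not a tautology.
In Ł5: at x_1 = 0, x_2 = 0 the value is 0 — not a tautology.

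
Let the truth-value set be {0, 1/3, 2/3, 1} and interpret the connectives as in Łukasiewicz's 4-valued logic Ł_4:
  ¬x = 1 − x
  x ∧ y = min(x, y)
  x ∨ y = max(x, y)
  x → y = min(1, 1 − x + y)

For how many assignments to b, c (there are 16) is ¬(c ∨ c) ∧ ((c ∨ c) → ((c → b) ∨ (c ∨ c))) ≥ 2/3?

b = 0, c = 0 ↦ 1  ≥
b = 0, c = 1/3 ↦ 2/3  ≥
b = 0, c = 2/3 ↦ 1/3  <
b = 0, c = 1 ↦ 0  <
b = 1/3, c = 0 ↦ 1  ≥
b = 1/3, c = 1/3 ↦ 2/3  ≥
b = 1/3, c = 2/3 ↦ 1/3  <
b = 1/3, c = 1 ↦ 0  <
b = 2/3, c = 0 ↦ 1  ≥
b = 2/3, c = 1/3 ↦ 2/3  ≥
b = 2/3, c = 2/3 ↦ 1/3  <
b = 2/3, c = 1 ↦ 0  <
b = 1, c = 0 ↦ 1  ≥
b = 1, c = 1/3 ↦ 2/3  ≥
b = 1, c = 2/3 ↦ 1/3  <
b = 1, c = 1 ↦ 0  <
So 8 of the 16 assignments meet the threshold.

8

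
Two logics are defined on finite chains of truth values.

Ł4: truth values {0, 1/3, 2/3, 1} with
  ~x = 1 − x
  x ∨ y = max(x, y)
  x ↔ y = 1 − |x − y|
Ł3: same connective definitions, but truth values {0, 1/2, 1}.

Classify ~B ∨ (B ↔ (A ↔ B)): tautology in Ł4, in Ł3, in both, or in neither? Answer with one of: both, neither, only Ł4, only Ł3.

neither

In Ł4: at A = 0, B = 1/3 the value is 2/3 — not a tautology.
In Ł3: at A = 0, B = 1 the value is 0 — not a tautology.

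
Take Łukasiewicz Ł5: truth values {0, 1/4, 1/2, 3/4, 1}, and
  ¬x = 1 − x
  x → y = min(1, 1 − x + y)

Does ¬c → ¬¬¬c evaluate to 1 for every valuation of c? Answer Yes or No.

c = 0 ↦ 1
c = 1/4 ↦ 1
c = 1/2 ↦ 1
c = 3/4 ↦ 1
c = 1 ↦ 1
Every assignment gives a value ≥ 1.

Yes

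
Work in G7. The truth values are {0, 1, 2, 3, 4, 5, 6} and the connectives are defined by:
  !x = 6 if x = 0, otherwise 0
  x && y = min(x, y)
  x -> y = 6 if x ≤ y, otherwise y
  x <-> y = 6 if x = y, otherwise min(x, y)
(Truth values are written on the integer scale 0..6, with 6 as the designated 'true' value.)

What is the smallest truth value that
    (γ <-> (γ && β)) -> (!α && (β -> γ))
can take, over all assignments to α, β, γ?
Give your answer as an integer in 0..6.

Take α = 0, β = 1, γ = 0:
γ && β = 0 && 1 = 0
γ <-> (γ && β) = 0 <-> 0 = 6
!α = !0 = 6
β -> γ = 1 -> 0 = 0
!α && (β -> γ) = 6 && 0 = 0
(γ <-> (γ && β)) -> (!α && (β -> γ)) = 6 -> 0 = 0
No assignment yields a value below 0, so this is the minimum.

0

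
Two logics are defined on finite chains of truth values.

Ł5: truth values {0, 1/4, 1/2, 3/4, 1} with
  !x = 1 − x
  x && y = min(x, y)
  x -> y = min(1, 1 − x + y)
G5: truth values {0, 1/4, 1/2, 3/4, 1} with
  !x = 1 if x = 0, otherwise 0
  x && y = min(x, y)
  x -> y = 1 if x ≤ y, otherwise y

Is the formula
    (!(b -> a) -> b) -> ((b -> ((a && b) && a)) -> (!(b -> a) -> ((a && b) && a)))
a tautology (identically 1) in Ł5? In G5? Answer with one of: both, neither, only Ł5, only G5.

In Ł5: every assignment gives 1 — tautology.
In G5: every assignment gives 1 — tautology.

both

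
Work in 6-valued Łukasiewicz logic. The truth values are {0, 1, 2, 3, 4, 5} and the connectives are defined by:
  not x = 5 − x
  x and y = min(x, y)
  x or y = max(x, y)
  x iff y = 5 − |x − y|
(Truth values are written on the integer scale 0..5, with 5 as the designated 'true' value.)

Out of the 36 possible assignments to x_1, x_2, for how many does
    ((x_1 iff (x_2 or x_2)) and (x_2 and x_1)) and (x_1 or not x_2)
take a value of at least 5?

value 5: 1 assignment (counts)
value 4: 3 assignments
value 3: 5 assignments
value 2: 7 assignments
value 1: 9 assignments
value 0: 11 assignments
So 1 of the 36 assignments meets the threshold.

1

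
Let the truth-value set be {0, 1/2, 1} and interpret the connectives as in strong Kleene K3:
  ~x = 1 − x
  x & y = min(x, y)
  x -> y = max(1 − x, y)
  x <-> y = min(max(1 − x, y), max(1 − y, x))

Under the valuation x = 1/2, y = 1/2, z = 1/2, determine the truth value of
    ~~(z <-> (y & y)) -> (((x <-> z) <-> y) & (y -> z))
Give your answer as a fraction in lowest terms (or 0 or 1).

y & y = 1/2 & 1/2 = 1/2
z <-> (y & y) = 1/2 <-> 1/2 = 1/2
~(z <-> (y & y)) = ~1/2 = 1/2
~~(z <-> (y & y)) = ~1/2 = 1/2
x <-> z = 1/2 <-> 1/2 = 1/2
(x <-> z) <-> y = 1/2 <-> 1/2 = 1/2
y -> z = 1/2 -> 1/2 = 1/2
((x <-> z) <-> y) & (y -> z) = 1/2 & 1/2 = 1/2
~~(z <-> (y & y)) -> (((x <-> z) <-> y) & (y -> z)) = 1/2 -> 1/2 = 1/2

1/2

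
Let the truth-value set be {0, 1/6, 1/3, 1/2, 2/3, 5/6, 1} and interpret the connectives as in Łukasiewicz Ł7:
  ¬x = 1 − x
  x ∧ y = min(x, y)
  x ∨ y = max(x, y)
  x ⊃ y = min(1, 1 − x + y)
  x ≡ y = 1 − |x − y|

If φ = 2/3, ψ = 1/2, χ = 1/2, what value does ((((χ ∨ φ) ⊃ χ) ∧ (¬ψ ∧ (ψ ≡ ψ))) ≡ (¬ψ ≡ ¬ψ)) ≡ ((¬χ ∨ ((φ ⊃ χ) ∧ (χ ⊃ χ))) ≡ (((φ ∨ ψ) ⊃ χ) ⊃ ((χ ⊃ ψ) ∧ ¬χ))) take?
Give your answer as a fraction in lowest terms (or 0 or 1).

2/3

χ ∨ φ = 1/2 ∨ 2/3 = 2/3
(χ ∨ φ) ⊃ χ = 2/3 ⊃ 1/2 = 5/6
¬ψ = ¬1/2 = 1/2
ψ ≡ ψ = 1/2 ≡ 1/2 = 1
¬ψ ∧ (ψ ≡ ψ) = 1/2 ∧ 1 = 1/2
((χ ∨ φ) ⊃ χ) ∧ (¬ψ ∧ (ψ ≡ ψ)) = 5/6 ∧ 1/2 = 1/2
¬ψ = ¬1/2 = 1/2
¬ψ = ¬1/2 = 1/2
¬ψ ≡ ¬ψ = 1/2 ≡ 1/2 = 1
(((χ ∨ φ) ⊃ χ) ∧ (¬ψ ∧ (ψ ≡ ψ))) ≡ (¬ψ ≡ ¬ψ) = 1/2 ≡ 1 = 1/2
¬χ = ¬1/2 = 1/2
φ ⊃ χ = 2/3 ⊃ 1/2 = 5/6
χ ⊃ χ = 1/2 ⊃ 1/2 = 1
(φ ⊃ χ) ∧ (χ ⊃ χ) = 5/6 ∧ 1 = 5/6
¬χ ∨ ((φ ⊃ χ) ∧ (χ ⊃ χ)) = 1/2 ∨ 5/6 = 5/6
φ ∨ ψ = 2/3 ∨ 1/2 = 2/3
(φ ∨ ψ) ⊃ χ = 2/3 ⊃ 1/2 = 5/6
χ ⊃ ψ = 1/2 ⊃ 1/2 = 1
¬χ = ¬1/2 = 1/2
(χ ⊃ ψ) ∧ ¬χ = 1 ∧ 1/2 = 1/2
((φ ∨ ψ) ⊃ χ) ⊃ ((χ ⊃ ψ) ∧ ¬χ) = 5/6 ⊃ 1/2 = 2/3
(¬χ ∨ ((φ ⊃ χ) ∧ (χ ⊃ χ))) ≡ (((φ ∨ ψ) ⊃ χ) ⊃ ((χ ⊃ ψ) ∧ ¬χ)) = 5/6 ≡ 2/3 = 5/6
((((χ ∨ φ) ⊃ χ) ∧ (¬ψ ∧ (ψ ≡ ψ))) ≡ (¬ψ ≡ ¬ψ)) ≡ ((¬χ ∨ ((φ ⊃ χ) ∧ (χ ⊃ χ))) ≡ (((φ ∨ ψ) ⊃ χ) ⊃ ((χ ⊃ ψ) ∧ ¬χ))) = 1/2 ≡ 5/6 = 2/3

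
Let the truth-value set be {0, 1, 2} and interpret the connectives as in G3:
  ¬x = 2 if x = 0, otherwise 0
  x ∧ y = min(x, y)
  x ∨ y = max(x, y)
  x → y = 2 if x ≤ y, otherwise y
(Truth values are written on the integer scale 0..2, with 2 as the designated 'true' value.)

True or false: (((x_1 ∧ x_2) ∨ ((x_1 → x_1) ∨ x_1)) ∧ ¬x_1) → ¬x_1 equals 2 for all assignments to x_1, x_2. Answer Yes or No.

Yes

x_1 = 0, x_2 = 0 ↦ 2
x_1 = 0, x_2 = 1 ↦ 2
x_1 = 0, x_2 = 2 ↦ 2
x_1 = 1, x_2 = 0 ↦ 2
x_1 = 1, x_2 = 1 ↦ 2
x_1 = 1, x_2 = 2 ↦ 2
x_1 = 2, x_2 = 0 ↦ 2
x_1 = 2, x_2 = 1 ↦ 2
x_1 = 2, x_2 = 2 ↦ 2
Every assignment gives a value ≥ 2.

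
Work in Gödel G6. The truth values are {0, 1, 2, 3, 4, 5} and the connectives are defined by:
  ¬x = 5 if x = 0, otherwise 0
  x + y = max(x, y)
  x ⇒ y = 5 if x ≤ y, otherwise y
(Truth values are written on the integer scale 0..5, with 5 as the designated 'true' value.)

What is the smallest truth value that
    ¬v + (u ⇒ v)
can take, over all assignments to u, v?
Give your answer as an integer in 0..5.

Take u = 2, v = 1:
¬v = ¬1 = 0
u ⇒ v = 2 ⇒ 1 = 1
¬v + (u ⇒ v) = 0 + 1 = 1
No assignment yields a value below 1, so this is the minimum.

1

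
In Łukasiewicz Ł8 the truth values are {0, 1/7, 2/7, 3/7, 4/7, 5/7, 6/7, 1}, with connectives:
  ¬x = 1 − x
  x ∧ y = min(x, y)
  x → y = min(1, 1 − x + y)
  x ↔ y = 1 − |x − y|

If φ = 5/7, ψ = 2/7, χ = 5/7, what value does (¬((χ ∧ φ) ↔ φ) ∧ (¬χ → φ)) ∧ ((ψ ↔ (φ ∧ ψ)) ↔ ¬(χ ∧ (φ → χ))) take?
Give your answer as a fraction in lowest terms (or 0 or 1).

0

χ ∧ φ = 5/7 ∧ 5/7 = 5/7
(χ ∧ φ) ↔ φ = 5/7 ↔ 5/7 = 1
¬((χ ∧ φ) ↔ φ) = ¬1 = 0
¬χ = ¬5/7 = 2/7
¬χ → φ = 2/7 → 5/7 = 1
¬((χ ∧ φ) ↔ φ) ∧ (¬χ → φ) = 0 ∧ 1 = 0
φ ∧ ψ = 5/7 ∧ 2/7 = 2/7
ψ ↔ (φ ∧ ψ) = 2/7 ↔ 2/7 = 1
φ → χ = 5/7 → 5/7 = 1
χ ∧ (φ → χ) = 5/7 ∧ 1 = 5/7
¬(χ ∧ (φ → χ)) = ¬5/7 = 2/7
(ψ ↔ (φ ∧ ψ)) ↔ ¬(χ ∧ (φ → χ)) = 1 ↔ 2/7 = 2/7
(¬((χ ∧ φ) ↔ φ) ∧ (¬χ → φ)) ∧ ((ψ ↔ (φ ∧ ψ)) ↔ ¬(χ ∧ (φ → χ))) = 0 ∧ 2/7 = 0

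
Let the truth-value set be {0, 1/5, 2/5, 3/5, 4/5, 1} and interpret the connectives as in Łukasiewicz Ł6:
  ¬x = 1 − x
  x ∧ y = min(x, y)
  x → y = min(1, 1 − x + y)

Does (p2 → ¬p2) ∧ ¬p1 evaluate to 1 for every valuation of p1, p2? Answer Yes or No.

Counterexample: take p1 = 0, p2 = 3/5.
¬p2 = ¬3/5 = 2/5
p2 → ¬p2 = 3/5 → 2/5 = 4/5
¬p1 = ¬0 = 1
(p2 → ¬p2) ∧ ¬p1 = 4/5 ∧ 1 = 4/5
This gives 4/5 ≠ 1.

No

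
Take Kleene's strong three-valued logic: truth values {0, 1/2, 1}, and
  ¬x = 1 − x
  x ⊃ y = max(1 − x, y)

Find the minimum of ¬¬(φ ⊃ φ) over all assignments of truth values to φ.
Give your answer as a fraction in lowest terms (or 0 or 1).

Take φ = 1/2:
φ ⊃ φ = 1/2 ⊃ 1/2 = 1/2
¬(φ ⊃ φ) = ¬1/2 = 1/2
¬¬(φ ⊃ φ) = ¬1/2 = 1/2
No assignment yields a value below 1/2, so this is the minimum.

1/2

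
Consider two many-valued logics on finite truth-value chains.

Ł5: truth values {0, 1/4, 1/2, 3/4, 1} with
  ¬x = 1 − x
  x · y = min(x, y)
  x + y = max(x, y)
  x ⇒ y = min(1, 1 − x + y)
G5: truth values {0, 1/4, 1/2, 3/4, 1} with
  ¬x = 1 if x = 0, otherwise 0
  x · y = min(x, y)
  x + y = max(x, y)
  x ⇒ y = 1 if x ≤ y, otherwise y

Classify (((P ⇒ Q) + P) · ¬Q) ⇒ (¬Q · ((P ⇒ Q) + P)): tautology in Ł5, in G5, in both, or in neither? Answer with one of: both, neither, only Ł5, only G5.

both

In Ł5: every assignment gives 1 — tautology.
In G5: every assignment gives 1 — tautology.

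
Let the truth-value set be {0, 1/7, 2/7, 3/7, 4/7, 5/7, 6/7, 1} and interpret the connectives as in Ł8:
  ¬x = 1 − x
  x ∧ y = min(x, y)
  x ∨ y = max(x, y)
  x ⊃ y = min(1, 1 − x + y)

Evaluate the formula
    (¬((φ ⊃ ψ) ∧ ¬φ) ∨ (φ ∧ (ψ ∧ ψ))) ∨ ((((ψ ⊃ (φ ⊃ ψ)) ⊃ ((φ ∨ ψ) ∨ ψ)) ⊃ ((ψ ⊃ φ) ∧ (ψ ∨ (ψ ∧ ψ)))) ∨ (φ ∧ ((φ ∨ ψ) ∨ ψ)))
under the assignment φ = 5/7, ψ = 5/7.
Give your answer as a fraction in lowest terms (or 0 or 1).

φ ⊃ ψ = 5/7 ⊃ 5/7 = 1
¬φ = ¬5/7 = 2/7
(φ ⊃ ψ) ∧ ¬φ = 1 ∧ 2/7 = 2/7
¬((φ ⊃ ψ) ∧ ¬φ) = ¬2/7 = 5/7
ψ ∧ ψ = 5/7 ∧ 5/7 = 5/7
φ ∧ (ψ ∧ ψ) = 5/7 ∧ 5/7 = 5/7
¬((φ ⊃ ψ) ∧ ¬φ) ∨ (φ ∧ (ψ ∧ ψ)) = 5/7 ∨ 5/7 = 5/7
φ ⊃ ψ = 5/7 ⊃ 5/7 = 1
ψ ⊃ (φ ⊃ ψ) = 5/7 ⊃ 1 = 1
φ ∨ ψ = 5/7 ∨ 5/7 = 5/7
(φ ∨ ψ) ∨ ψ = 5/7 ∨ 5/7 = 5/7
(ψ ⊃ (φ ⊃ ψ)) ⊃ ((φ ∨ ψ) ∨ ψ) = 1 ⊃ 5/7 = 5/7
ψ ⊃ φ = 5/7 ⊃ 5/7 = 1
ψ ∧ ψ = 5/7 ∧ 5/7 = 5/7
ψ ∨ (ψ ∧ ψ) = 5/7 ∨ 5/7 = 5/7
(ψ ⊃ φ) ∧ (ψ ∨ (ψ ∧ ψ)) = 1 ∧ 5/7 = 5/7
((ψ ⊃ (φ ⊃ ψ)) ⊃ ((φ ∨ ψ) ∨ ψ)) ⊃ ((ψ ⊃ φ) ∧ (ψ ∨ (ψ ∧ ψ))) = 5/7 ⊃ 5/7 = 1
φ ∨ ψ = 5/7 ∨ 5/7 = 5/7
(φ ∨ ψ) ∨ ψ = 5/7 ∨ 5/7 = 5/7
φ ∧ ((φ ∨ ψ) ∨ ψ) = 5/7 ∧ 5/7 = 5/7
(((ψ ⊃ (φ ⊃ ψ)) ⊃ ((φ ∨ ψ) ∨ ψ)) ⊃ ((ψ ⊃ φ) ∧ (ψ ∨ (ψ ∧ ψ)))) ∨ (φ ∧ ((φ ∨ ψ) ∨ ψ)) = 1 ∨ 5/7 = 1
(¬((φ ⊃ ψ) ∧ ¬φ) ∨ (φ ∧ (ψ ∧ ψ))) ∨ ((((ψ ⊃ (φ ⊃ ψ)) ⊃ ((φ ∨ ψ) ∨ ψ)) ⊃ ((ψ ⊃ φ) ∧ (ψ ∨ (ψ ∧ ψ)))) ∨ (φ ∧ ((φ ∨ ψ) ∨ ψ))) = 5/7 ∨ 1 = 1

1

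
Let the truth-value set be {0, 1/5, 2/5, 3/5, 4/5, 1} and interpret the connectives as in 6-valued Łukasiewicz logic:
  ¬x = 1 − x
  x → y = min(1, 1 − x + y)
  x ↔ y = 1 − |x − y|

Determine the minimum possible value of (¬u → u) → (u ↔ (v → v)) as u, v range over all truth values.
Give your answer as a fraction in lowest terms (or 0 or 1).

Take u = 2/5, v = 0:
¬u = ¬2/5 = 3/5
¬u → u = 3/5 → 2/5 = 4/5
v → v = 0 → 0 = 1
u ↔ (v → v) = 2/5 ↔ 1 = 2/5
(¬u → u) → (u ↔ (v → v)) = 4/5 → 2/5 = 3/5
No assignment yields a value below 3/5, so this is the minimum.

3/5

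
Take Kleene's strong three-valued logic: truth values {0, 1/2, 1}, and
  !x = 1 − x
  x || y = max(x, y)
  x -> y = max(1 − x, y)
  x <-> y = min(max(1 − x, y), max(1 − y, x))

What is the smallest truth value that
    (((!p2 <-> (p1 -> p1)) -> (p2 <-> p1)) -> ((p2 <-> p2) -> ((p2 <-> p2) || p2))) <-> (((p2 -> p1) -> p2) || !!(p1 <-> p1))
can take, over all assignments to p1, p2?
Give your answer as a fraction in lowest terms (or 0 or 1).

Take p1 = 0, p2 = 1/2:
!p2 = !1/2 = 1/2
p1 -> p1 = 0 -> 0 = 1
!p2 <-> (p1 -> p1) = 1/2 <-> 1 = 1/2
p2 <-> p1 = 1/2 <-> 0 = 1/2
(!p2 <-> (p1 -> p1)) -> (p2 <-> p1) = 1/2 -> 1/2 = 1/2
p2 <-> p2 = 1/2 <-> 1/2 = 1/2
p2 <-> p2 = 1/2 <-> 1/2 = 1/2
(p2 <-> p2) || p2 = 1/2 || 1/2 = 1/2
(p2 <-> p2) -> ((p2 <-> p2) || p2) = 1/2 -> 1/2 = 1/2
((!p2 <-> (p1 -> p1)) -> (p2 <-> p1)) -> ((p2 <-> p2) -> ((p2 <-> p2) || p2)) = 1/2 -> 1/2 = 1/2
p2 -> p1 = 1/2 -> 0 = 1/2
(p2 -> p1) -> p2 = 1/2 -> 1/2 = 1/2
p1 <-> p1 = 0 <-> 0 = 1
!(p1 <-> p1) = !1 = 0
!!(p1 <-> p1) = !0 = 1
((p2 -> p1) -> p2) || !!(p1 <-> p1) = 1/2 || 1 = 1
(((!p2 <-> (p1 -> p1)) -> (p2 <-> p1)) -> ((p2 <-> p2) -> ((p2 <-> p2) || p2))) <-> (((p2 -> p1) -> p2) || !!(p1 <-> p1)) = 1/2 <-> 1 = 1/2
No assignment yields a value below 1/2, so this is the minimum.

1/2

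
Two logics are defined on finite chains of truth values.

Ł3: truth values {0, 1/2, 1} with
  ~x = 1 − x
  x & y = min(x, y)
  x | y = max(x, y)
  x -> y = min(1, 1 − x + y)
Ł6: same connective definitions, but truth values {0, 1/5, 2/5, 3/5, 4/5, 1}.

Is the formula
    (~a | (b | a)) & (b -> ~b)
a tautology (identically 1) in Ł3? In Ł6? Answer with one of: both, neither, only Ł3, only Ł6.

In Ł3: at a = 0, b = 1 the value is 0 — not a tautology.
In Ł6: at a = 0, b = 3/5 the value is 4/5 — not a tautology.

neither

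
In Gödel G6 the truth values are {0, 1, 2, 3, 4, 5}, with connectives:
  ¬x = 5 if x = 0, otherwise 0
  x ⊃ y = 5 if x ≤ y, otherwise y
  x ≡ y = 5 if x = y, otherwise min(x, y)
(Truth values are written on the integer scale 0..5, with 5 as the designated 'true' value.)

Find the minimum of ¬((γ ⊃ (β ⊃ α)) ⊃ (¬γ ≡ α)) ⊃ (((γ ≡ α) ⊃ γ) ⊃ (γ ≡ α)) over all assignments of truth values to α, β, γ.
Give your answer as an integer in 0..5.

1

Take α = 1, β = 0, γ = 2:
β ⊃ α = 0 ⊃ 1 = 5
γ ⊃ (β ⊃ α) = 2 ⊃ 5 = 5
¬γ = ¬2 = 0
¬γ ≡ α = 0 ≡ 1 = 0
(γ ⊃ (β ⊃ α)) ⊃ (¬γ ≡ α) = 5 ⊃ 0 = 0
¬((γ ⊃ (β ⊃ α)) ⊃ (¬γ ≡ α)) = ¬0 = 5
γ ≡ α = 2 ≡ 1 = 1
(γ ≡ α) ⊃ γ = 1 ⊃ 2 = 5
γ ≡ α = 2 ≡ 1 = 1
((γ ≡ α) ⊃ γ) ⊃ (γ ≡ α) = 5 ⊃ 1 = 1
¬((γ ⊃ (β ⊃ α)) ⊃ (¬γ ≡ α)) ⊃ (((γ ≡ α) ⊃ γ) ⊃ (γ ≡ α)) = 5 ⊃ 1 = 1
No assignment yields a value below 1, so this is the minimum.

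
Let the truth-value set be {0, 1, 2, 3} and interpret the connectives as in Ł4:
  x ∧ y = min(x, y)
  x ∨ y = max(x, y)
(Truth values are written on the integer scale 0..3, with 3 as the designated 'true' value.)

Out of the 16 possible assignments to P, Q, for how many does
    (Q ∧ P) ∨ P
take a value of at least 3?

4

P = 0, Q = 0 ↦ 0  <
P = 0, Q = 1 ↦ 0  <
P = 0, Q = 2 ↦ 0  <
P = 0, Q = 3 ↦ 0  <
P = 1, Q = 0 ↦ 1  <
P = 1, Q = 1 ↦ 1  <
P = 1, Q = 2 ↦ 1  <
P = 1, Q = 3 ↦ 1  <
P = 2, Q = 0 ↦ 2  <
P = 2, Q = 1 ↦ 2  <
P = 2, Q = 2 ↦ 2  <
P = 2, Q = 3 ↦ 2  <
P = 3, Q = 0 ↦ 3  ≥
P = 3, Q = 1 ↦ 3  ≥
P = 3, Q = 2 ↦ 3  ≥
P = 3, Q = 3 ↦ 3  ≥
So 4 of the 16 assignments meet the threshold.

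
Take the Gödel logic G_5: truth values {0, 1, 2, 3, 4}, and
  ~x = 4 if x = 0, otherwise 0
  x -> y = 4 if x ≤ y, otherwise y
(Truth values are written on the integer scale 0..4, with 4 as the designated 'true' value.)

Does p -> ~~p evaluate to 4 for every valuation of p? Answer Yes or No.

p = 0 ↦ 4
p = 1 ↦ 4
p = 2 ↦ 4
p = 3 ↦ 4
p = 4 ↦ 4
Every assignment gives a value ≥ 4.

Yes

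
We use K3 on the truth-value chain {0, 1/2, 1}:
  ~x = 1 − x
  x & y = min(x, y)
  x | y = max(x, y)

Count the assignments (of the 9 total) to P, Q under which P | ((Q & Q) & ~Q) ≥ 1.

3

P = 0, Q = 0 ↦ 0  <
P = 0, Q = 1/2 ↦ 1/2  <
P = 0, Q = 1 ↦ 0  <
P = 1/2, Q = 0 ↦ 1/2  <
P = 1/2, Q = 1/2 ↦ 1/2  <
P = 1/2, Q = 1 ↦ 1/2  <
P = 1, Q = 0 ↦ 1  ≥
P = 1, Q = 1/2 ↦ 1  ≥
P = 1, Q = 1 ↦ 1  ≥
So 3 of the 9 assignments meet the threshold.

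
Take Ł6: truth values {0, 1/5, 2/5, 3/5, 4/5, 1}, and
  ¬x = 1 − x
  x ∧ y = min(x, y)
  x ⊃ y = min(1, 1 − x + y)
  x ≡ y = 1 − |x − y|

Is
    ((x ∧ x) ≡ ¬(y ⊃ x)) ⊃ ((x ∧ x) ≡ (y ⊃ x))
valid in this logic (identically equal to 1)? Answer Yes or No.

No

Counterexample: take x = 0, y = 0.
x ∧ x = 0 ∧ 0 = 0
y ⊃ x = 0 ⊃ 0 = 1
¬(y ⊃ x) = ¬1 = 0
(x ∧ x) ≡ ¬(y ⊃ x) = 0 ≡ 0 = 1
x ∧ x = 0 ∧ 0 = 0
y ⊃ x = 0 ⊃ 0 = 1
(x ∧ x) ≡ (y ⊃ x) = 0 ≡ 1 = 0
((x ∧ x) ≡ ¬(y ⊃ x)) ⊃ ((x ∧ x) ≡ (y ⊃ x)) = 1 ⊃ 0 = 0
This gives 0 ≠ 1.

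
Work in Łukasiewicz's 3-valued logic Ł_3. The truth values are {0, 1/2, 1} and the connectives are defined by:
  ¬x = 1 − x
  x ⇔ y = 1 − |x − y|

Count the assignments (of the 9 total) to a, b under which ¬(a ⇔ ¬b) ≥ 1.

2

a = 0, b = 0 ↦ 1  ≥
a = 0, b = 1/2 ↦ 1/2  <
a = 0, b = 1 ↦ 0  <
a = 1/2, b = 0 ↦ 1/2  <
a = 1/2, b = 1/2 ↦ 0  <
a = 1/2, b = 1 ↦ 1/2  <
a = 1, b = 0 ↦ 0  <
a = 1, b = 1/2 ↦ 1/2  <
a = 1, b = 1 ↦ 1  ≥
So 2 of the 9 assignments meet the threshold.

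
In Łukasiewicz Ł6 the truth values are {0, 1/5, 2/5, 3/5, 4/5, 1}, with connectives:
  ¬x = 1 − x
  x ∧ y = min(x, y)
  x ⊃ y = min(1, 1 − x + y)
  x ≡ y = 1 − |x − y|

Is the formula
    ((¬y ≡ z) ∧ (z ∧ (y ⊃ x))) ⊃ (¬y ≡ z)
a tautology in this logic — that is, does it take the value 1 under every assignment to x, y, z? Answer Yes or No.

At x = 3/5, y = 1, z = 4/5, for instance:
¬y = ¬1 = 0
¬y ≡ z = 0 ≡ 4/5 = 1/5
y ⊃ x = 1 ⊃ 3/5 = 3/5
z ∧ (y ⊃ x) = 4/5 ∧ 3/5 = 3/5
(¬y ≡ z) ∧ (z ∧ (y ⊃ x)) = 1/5 ∧ 3/5 = 1/5
((¬y ≡ z) ∧ (z ∧ (y ⊃ x))) ⊃ (¬y ≡ z) = 1/5 ⊃ 1/5 = 1
and checking the remaining 215 assignments likewise gives ≥ 1 in every case.

Yes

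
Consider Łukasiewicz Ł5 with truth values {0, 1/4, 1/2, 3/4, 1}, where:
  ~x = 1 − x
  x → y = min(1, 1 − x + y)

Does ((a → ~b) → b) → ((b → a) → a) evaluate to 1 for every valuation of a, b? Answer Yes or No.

No

Counterexample: take a = 1/2, b = 3/4.
~b = ~3/4 = 1/4
a → ~b = 1/2 → 1/4 = 3/4
(a → ~b) → b = 3/4 → 3/4 = 1
b → a = 3/4 → 1/2 = 3/4
(b → a) → a = 3/4 → 1/2 = 3/4
((a → ~b) → b) → ((b → a) → a) = 1 → 3/4 = 3/4
This gives 3/4 ≠ 1.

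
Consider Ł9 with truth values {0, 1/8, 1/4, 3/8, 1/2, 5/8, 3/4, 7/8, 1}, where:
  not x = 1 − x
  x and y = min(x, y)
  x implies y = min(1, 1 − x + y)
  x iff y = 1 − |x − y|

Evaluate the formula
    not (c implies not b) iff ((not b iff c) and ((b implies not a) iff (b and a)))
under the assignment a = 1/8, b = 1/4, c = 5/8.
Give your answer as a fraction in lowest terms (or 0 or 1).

not b = not 1/4 = 3/4
c implies not b = 5/8 implies 3/4 = 1
not (c implies not b) = not 1 = 0
not b = not 1/4 = 3/4
not b iff c = 3/4 iff 5/8 = 7/8
not a = not 1/8 = 7/8
b implies not a = 1/4 implies 7/8 = 1
b and a = 1/4 and 1/8 = 1/8
(b implies not a) iff (b and a) = 1 iff 1/8 = 1/8
(not b iff c) and ((b implies not a) iff (b and a)) = 7/8 and 1/8 = 1/8
not (c implies not b) iff ((not b iff c) and ((b implies not a) iff (b and a))) = 0 iff 1/8 = 7/8

7/8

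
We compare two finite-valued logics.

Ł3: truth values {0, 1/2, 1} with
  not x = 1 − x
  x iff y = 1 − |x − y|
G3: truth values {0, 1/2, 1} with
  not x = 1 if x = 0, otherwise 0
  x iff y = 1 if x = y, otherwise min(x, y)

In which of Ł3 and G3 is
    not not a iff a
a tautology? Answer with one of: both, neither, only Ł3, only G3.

In Ł3: every assignment gives 1 — tautology.
In G3: at a = 1/2 the value is 1/2 — not a tautology.

only Ł3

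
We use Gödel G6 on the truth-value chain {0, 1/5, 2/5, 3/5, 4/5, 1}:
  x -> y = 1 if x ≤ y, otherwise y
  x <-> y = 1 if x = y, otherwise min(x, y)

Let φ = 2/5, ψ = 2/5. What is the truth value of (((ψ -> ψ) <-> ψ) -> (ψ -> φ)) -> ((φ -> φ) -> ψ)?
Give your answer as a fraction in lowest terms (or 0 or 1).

ψ -> ψ = 2/5 -> 2/5 = 1
(ψ -> ψ) <-> ψ = 1 <-> 2/5 = 2/5
ψ -> φ = 2/5 -> 2/5 = 1
((ψ -> ψ) <-> ψ) -> (ψ -> φ) = 2/5 -> 1 = 1
φ -> φ = 2/5 -> 2/5 = 1
(φ -> φ) -> ψ = 1 -> 2/5 = 2/5
(((ψ -> ψ) <-> ψ) -> (ψ -> φ)) -> ((φ -> φ) -> ψ) = 1 -> 2/5 = 2/5

2/5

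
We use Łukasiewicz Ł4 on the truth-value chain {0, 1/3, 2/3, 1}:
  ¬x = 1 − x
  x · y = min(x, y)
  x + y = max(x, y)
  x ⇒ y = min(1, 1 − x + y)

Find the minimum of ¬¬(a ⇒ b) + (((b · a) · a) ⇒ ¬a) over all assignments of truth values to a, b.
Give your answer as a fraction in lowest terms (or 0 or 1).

Take a = 1, b = 1/3:
a ⇒ b = 1 ⇒ 1/3 = 1/3
¬(a ⇒ b) = ¬1/3 = 2/3
¬¬(a ⇒ b) = ¬2/3 = 1/3
b · a = 1/3 · 1 = 1/3
(b · a) · a = 1/3 · 1 = 1/3
¬a = ¬1 = 0
((b · a) · a) ⇒ ¬a = 1/3 ⇒ 0 = 2/3
¬¬(a ⇒ b) + (((b · a) · a) ⇒ ¬a) = 1/3 + 2/3 = 2/3
No assignment yields a value below 2/3, so this is the minimum.

2/3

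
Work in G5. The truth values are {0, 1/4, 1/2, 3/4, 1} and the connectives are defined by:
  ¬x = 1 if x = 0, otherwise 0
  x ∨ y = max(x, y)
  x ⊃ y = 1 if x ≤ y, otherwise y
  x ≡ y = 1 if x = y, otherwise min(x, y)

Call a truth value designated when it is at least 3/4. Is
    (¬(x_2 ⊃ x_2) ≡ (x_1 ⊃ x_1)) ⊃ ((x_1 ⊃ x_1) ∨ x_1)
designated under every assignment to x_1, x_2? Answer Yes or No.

At x_1 = 1/4, x_2 = 0, for instance:
x_2 ⊃ x_2 = 0 ⊃ 0 = 1
¬(x_2 ⊃ x_2) = ¬1 = 0
x_1 ⊃ x_1 = 1/4 ⊃ 1/4 = 1
¬(x_2 ⊃ x_2) ≡ (x_1 ⊃ x_1) = 0 ≡ 1 = 0
x_1 ⊃ x_1 = 1/4 ⊃ 1/4 = 1
(x_1 ⊃ x_1) ∨ x_1 = 1 ∨ 1/4 = 1
(¬(x_2 ⊃ x_2) ≡ (x_1 ⊃ x_1)) ⊃ ((x_1 ⊃ x_1) ∨ x_1) = 0 ⊃ 1 = 1
and checking the remaining 24 assignments likewise gives ≥ 3/4 in every case.

Yes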